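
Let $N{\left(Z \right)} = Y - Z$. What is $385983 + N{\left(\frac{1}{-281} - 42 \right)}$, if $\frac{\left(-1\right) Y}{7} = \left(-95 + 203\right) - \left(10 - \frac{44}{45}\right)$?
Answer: $\frac{4872525152}{12645} \approx 3.8533 \cdot 10^{5}$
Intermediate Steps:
$Y = - \frac{31178}{45}$ ($Y = - 7 \left(\left(-95 + 203\right) - \left(10 - \frac{44}{45}\right)\right) = - 7 \left(108 + \left(\left(56 - - \frac{44}{45}\right) - 66\right)\right) = - 7 \left(108 + \left(\left(56 + \frac{44}{45}\right) - 66\right)\right) = - 7 \left(108 + \left(\frac{2564}{45} - 66\right)\right) = - 7 \left(108 - \frac{406}{45}\right) = \left(-7\right) \frac{4454}{45} = - \frac{31178}{45} \approx -692.84$)
$N{\left(Z \right)} = - \frac{31178}{45} - Z$
$385983 + N{\left(\frac{1}{-281} - 42 \right)} = 385983 - \frac{8229883}{12645} = \frac{4872525152}{12645}$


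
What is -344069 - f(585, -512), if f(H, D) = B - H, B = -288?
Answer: -343196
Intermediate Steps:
f(H, D) = -288 - H
-344069 - f(585, -512) = -344069 - (-288 - 1*585) = -344069 - (-288 - 585) = -344069 - 1*(-873) = -344069 + 873 = -343196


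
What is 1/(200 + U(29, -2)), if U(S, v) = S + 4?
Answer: 1/233 ≈ 0.0042918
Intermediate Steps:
U(S, v) = 4 + S
1/(200 + U(29, -2)) = 1/(200 + (4 + 29)) = 1/(200 + 33) = 1/233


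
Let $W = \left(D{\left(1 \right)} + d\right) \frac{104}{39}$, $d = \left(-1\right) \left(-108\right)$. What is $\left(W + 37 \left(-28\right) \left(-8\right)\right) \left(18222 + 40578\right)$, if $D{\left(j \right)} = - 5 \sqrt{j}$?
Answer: $503484800$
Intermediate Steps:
$d = 108$
$W = \frac{824}{3}$ ($W = \left(- 5 \sqrt{1} + 108\right) \frac{104}{39} = \left(\left(-5\right) 1 + 108\right) 104 \cdot \frac{1}{39} = \left(-5 + 108\right) \frac{8}{3} = 103 \cdot \frac{8}{3} = \frac{824}{3} \approx 274.67$)
$\left(W + 37 \left(-28\right) \left(-8\right)\right) \left(18222 + 40578\right) = \left(\frac{824}{3} + 37 \left(-28\right) \left(-8\right)\right) \left(18222 + 40578\right) = \left(\frac{824}{3} - -8288\right) 58800 = \left(\frac{824}{3} + 8288\right) 58800 = \frac{25688}{3} \cdot 58800 = 503484800$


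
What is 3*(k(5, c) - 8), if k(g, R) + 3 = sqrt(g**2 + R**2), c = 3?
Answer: -33 + 3*sqrt(34) ≈ -15.507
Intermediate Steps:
k(g, R) = -3 + sqrt(R**2 + g**2) (k(g, R) = -3 + sqrt(g**2 + R**2) = -3 + sqrt(R**2 + g**2))
3*(k(5, c) - 8) = 3*((-3 + sqrt(3**2 + 5**2)) - 8) = 3*((-3 + sqrt(9 + 25)) - 8) = 3*((-3 + sqrt(34)) - 8) = 3*(-11 + sqrt(34)) = -33 + 3*sqrt(34)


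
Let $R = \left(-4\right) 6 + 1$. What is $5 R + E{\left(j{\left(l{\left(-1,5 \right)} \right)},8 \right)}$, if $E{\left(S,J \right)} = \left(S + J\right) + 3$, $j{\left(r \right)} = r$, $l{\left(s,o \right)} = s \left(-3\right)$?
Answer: $-101$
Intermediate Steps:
$l{\left(s,o \right)} = - 3 s$
$E{\left(S,J \right)} = 3 + J + S$ ($E{\left(S,J \right)} = \left(J + S\right) + 3 = 3 + J + S$)
$R = -23$ ($R = -24 + 1 = -23$)
$5 R + E{\left(j{\left(l{\left(-1,5 \right)} \right)},8 \right)} = 5 \left(-23\right) + \left(3 + 8 - -3\right) = -115 + \left(3 + 8 + 3\right) = -115 + 14 = -101$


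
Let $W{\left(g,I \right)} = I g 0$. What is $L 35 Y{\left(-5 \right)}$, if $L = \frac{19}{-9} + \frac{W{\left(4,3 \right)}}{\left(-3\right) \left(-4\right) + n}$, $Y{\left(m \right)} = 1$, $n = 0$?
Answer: $- \frac{665}{9} \approx -73.889$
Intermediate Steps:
$W{\left(g,I \right)} = 0$
$L = - \frac{19}{9}$ ($L = \frac{19}{-9} + \frac{0}{\left(-3\right) \left(-4\right) + 0} = 19 \left(- \frac{1}{9}\right) + \frac{0}{12 + 0} = - \frac{19}{9} + \frac{0}{12} = - \frac{19}{9} + 0 \cdot \frac{1}{12} = - \frac{19}{9} + 0 = - \frac{19}{9} \approx -2.1111$)
$L 35 Y{\left(-5 \right)} = \left(- \frac{19}{9}\right) 35 \cdot 1 = \left(- \frac{665}{9}\right) 1 = - \frac{665}{9}$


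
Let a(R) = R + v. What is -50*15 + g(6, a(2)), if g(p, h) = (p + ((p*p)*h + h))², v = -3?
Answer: 211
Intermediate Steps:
a(R) = -3 + R (a(R) = R - 3 = -3 + R)
g(p, h) = (h + p + h*p²)² (g(p, h) = (p + (p²*h + h))² = (p + (h*p² + h))² = (p + (h + h*p²))² = (h + p + h*p²)²)
-50*15 + g(6, a(2)) = -50*15 + ((-3 + 2) + 6 + (-3 + 2)*6²)² = -750 + (-1 + 6 - 1*36)² = -750 + (-1 + 6 - 36)² = -750 + (-31)² = -750 + 961 = 211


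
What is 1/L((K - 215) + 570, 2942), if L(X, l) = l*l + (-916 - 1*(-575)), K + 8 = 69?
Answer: 1/8655023 ≈ 1.1554e-7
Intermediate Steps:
K = 61 (K = -8 + 69 = 61)
L(X, l) = -341 + l² (L(X, l) = l² + (-916 + 575) = l² - 341 = -341 + l²)
1/L((K - 215) + 570, 2942) = 1/(-341 + 2942²) = 1/(-341 + 8655364) = 1/8655023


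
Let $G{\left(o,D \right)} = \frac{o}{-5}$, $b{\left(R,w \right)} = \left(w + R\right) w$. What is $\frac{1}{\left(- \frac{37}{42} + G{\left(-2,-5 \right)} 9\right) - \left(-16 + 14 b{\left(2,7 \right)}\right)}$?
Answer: $- \frac{210}{181289} \approx -0.0011584$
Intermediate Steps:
$b{\left(R,w \right)} = w \left(R + w\right)$ ($b{\left(R,w \right)} = \left(R + w\right) w = w \left(R + w\right)$)
$G{\left(o,D \right)} = - \frac{o}{5}$ ($G{\left(o,D \right)} = o \left(- \frac{1}{5}\right) = - \frac{o}{5}$)
$\frac{1}{\left(- \frac{37}{42} + G{\left(-2,-5 \right)} 9\right) - \left(-16 + 14 b{\left(2,7 \right)}\right)} = \frac{1}{\left(- \frac{37}{42} + \left(- \frac{1}{5}\right) \left(-2\right) 9\right) + \left(- 14 \cdot 7 \left(2 + 7\right) + 16\right)} = \frac{1}{\left(\left(-37\right) \frac{1}{42} + \frac{2}{5} \cdot 9\right) + \left(- 14 \cdot 7 \cdot 9 + 16\right)} = \frac{1}{\left(- \frac{37}{42} + \frac{18}{5}\right) + \left(\left(-14\right) 63 + 16\right)} = \frac{1}{\frac{571}{210} + \left(-882 + 16\right)} = \frac{1}{\frac{571}{210} - 866} = \frac{1}{- \frac{181289}{210}} = - \frac{210}{181289}$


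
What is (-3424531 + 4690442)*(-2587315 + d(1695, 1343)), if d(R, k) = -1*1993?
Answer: -3277833479588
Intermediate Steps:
d(R, k) = -1993
(-3424531 + 4690442)*(-2587315 + d(1695, 1343)) = (-3424531 + 4690442)*(-2587315 - 1993) = 1265911*(-2589308) = -3277833479588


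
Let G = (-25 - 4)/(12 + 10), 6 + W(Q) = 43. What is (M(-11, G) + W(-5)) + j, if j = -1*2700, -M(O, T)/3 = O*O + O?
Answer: -2993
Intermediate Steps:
W(Q) = 37 (W(Q) = -6 + 43 = 37)
G = -29/22 ≈ -1.3182
M(O, T) = -3*O - 3*O² (M(O, T) = -3*(O*O + O) = -3*(O² + O) = -3*(O + O²) = -3*O - 3*O²)
j = -2700
(M(-11, G) + W(-5)) + j = (-3*(-11)*(1 - 11) + 37) - 2700 = (-3*(-11)*(-10) + 37) - 2700 = (-330 + 37) - 2700 = -293 - 2700 = -2993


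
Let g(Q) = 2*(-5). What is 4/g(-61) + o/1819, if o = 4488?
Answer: 1106/535 ≈ 2.0673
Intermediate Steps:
g(Q) = -10
4/g(-61) + o/1819 = 4/(-10) + 4488/1819 = 4*(-1/10) + 4488*(1/1819) = -2/5 + 264/107 = 1106/535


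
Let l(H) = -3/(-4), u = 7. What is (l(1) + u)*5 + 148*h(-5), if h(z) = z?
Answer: -2805/4 ≈ -701.25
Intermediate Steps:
l(H) = 3/4 (l(H) = -3*(-1/4) = 3/4)
(l(1) + u)*5 + 148*h(-5) = (3/4 + 7)*5 + 148*(-5) = (31/4)*5 - 740 = 155/4 - 740 = -2805/4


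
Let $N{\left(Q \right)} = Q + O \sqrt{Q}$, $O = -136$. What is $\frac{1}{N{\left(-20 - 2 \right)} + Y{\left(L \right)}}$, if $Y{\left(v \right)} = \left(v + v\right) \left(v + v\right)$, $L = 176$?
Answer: $\frac{5631}{697598038} + \frac{34 i \sqrt{22}}{3836789209} \approx 8.072 \cdot 10^{-6} + 4.1564 \cdot 10^{-8} i$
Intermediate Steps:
$N{\left(Q \right)} = Q - 136 \sqrt{Q}$
$Y{\left(v \right)} = 4 v^{2}$ ($Y{\left(v \right)} = 2 v 2 v = 4 v^{2}$)
$\frac{1}{N{\left(-20 - 2 \right)} + Y{\left(L \right)}} = \frac{1}{\left(\left(-20 - 2\right) - 136 \sqrt{-20 - 2}\right) + 4 \cdot 176^{2}} = \frac{1}{\left(\left(-20 - 2\right) - 136 \sqrt{-20 - 2}\right) + 4 \cdot 30976} = \frac{1}{\left(-22 - 136 \sqrt{-22}\right) + 123904} = \frac{1}{\left(-22 - 136 i \sqrt{22}\right) + 123904} = \frac{1}{123882 - 136 i \sqrt{22}}$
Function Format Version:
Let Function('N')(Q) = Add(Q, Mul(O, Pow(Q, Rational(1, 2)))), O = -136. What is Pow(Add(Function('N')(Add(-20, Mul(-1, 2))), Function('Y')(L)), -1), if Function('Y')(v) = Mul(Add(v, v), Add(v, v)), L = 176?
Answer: Add(Rational(5631, 697598038), Mul(Rational(34, 3836789209), I, Pow(22, Rational(1, 2)))) ≈ Add(8.0720e-6, Mul(4.1564e-8, I))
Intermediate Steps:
Function('N')(Q) = Add(Q, Mul(-136, Pow(Q, Rational(1, 2))))
Function('Y')(v) = Mul(4, Pow(v, 2)) (Function('Y')(v) = Mul(Mul(2, v), Mul(2, v)) = Mul(4, Pow(v, 2)))
Pow(Add(Function('N')(Add(-20, Mul(-1, 2))), Function('Y')(L)), -1) = Pow(Add(Add(Add(-20, Mul(-1, 2)), Mul(-136, Pow(Add(-20, Mul(-1, 2)), Rational(1, 2)))), Mul(4, Pow(176, 2))), -1) = Pow(Add(Add(Add(-20, -2), Mul(-136, Pow(Add(-20, -2), Rational(1, 2)))), Mul(4, 30976)), -1) = Pow(Add(Add(-22, Mul(-136, Pow(-22, Rational(1, 2)))), 123904), -1) = Pow(Add(Add(-22, Mul(-136, Mul(I, Pow(22, Rational(1, 2))))), 123904), -1) = Pow(Add(Add(-22, Mul(-136, I, Pow(22, Rational(1, 2)))), 123904), -1) = Pow(Add(123882, Mul(-136, I, Pow(22, Rational(1, 2)))), -1)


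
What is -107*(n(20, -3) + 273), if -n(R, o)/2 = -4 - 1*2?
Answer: -30495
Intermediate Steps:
n(R, o) = 12 (n(R, o) = -2*(-4 - 1*2) = -2*(-4 - 2) = -2*(-6) = 12)
-107*(n(20, -3) + 273) = -107*(12 + 273) = -107*285 = -30495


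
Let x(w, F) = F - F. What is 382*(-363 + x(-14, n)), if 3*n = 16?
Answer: -138666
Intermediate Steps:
n = 16/3 (n = (⅓)*16 = 16/3 ≈ 5.3333)
x(w, F) = 0
382*(-363 + x(-14, n)) = 382*(-363 + 0) = 382*(-363) = -138666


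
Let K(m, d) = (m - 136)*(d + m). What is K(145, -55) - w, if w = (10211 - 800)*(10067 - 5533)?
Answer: -42668664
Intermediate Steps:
K(m, d) = (-136 + m)*(d + m)
w = 42669474 (w = 9411*4534 = 42669474)
K(145, -55) - w = (145**2 - 136*(-55) - 136*145 - 55*145) - 1*42669474 = (21025 + 7480 - 19720 - 7975) - 42669474 = 810 - 42669474 = -42668664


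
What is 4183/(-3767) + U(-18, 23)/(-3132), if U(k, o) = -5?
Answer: -13082321/11798244 ≈ -1.1088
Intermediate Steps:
4183/(-3767) + U(-18, 23)/(-3132) = 4183/(-3767) - 5/(-3132) = 4183*(-1/3767) - 5*(-1/3132) = -4183/3767 + 5/3132 = -13082321/11798244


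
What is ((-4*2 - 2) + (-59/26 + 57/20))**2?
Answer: 5997601/67600 ≈ 88.722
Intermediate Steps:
((-4*2 - 2) + (-59/26 + 57/20))**2 = ((-8 - 2) + (-59*1/26 + 57*(1/20)))**2 = (-10 + (-59/26 + 57/20))**2 = (-10 + 151/260)**2 = (-2449/260)**2 = 5997601/67600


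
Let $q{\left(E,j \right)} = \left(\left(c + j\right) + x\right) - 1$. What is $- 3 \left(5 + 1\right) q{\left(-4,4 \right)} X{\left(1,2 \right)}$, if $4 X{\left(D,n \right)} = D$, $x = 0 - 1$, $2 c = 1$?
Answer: $- \frac{45}{4} \approx -11.25$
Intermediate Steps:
$c = \frac{1}{2}$ ($c = \frac{1}{2} \cdot 1 = \frac{1}{2} \approx 0.5$)
$x = -1$
$X{\left(D,n \right)} = \frac{D}{4}$
$q{\left(E,j \right)} = - \frac{3}{2} + j$ ($q{\left(E,j \right)} = \left(\left(\frac{1}{2} + j\right) - 1\right) - 1 = \left(- \frac{1}{2} + j\right) - 1 = - \frac{3}{2} + j$)
$- 3 \left(5 + 1\right) q{\left(-4,4 \right)} X{\left(1,2 \right)} = - 3 \left(5 + 1\right) \left(- \frac{3}{2} + 4\right) \frac{1}{4} \cdot 1 = \left(-3\right) 6 \cdot \frac{5}{2} \cdot \frac{1}{4} = \left(-18\right) \frac{5}{2} \cdot \frac{1}{4} = \left(-45\right) \frac{1}{4} = - \frac{45}{4}$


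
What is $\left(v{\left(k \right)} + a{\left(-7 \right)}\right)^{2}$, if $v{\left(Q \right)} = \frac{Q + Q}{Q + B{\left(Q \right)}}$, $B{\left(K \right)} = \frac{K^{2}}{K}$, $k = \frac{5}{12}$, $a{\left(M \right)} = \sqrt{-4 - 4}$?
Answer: $-7 + 4 i \sqrt{2} \approx -7.0 + 5.6569 i$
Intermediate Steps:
$a{\left(M \right)} = 2 i \sqrt{2}$ ($a{\left(M \right)} = \sqrt{-8} = 2 i \sqrt{2}$)
$k = \frac{5}{12}$ ($k = 5 \cdot \frac{1}{12} = \frac{5}{12} \approx 0.41667$)
$B{\left(K \right)} = K$
$v{\left(Q \right)} = 1$ ($v{\left(Q \right)} = \frac{Q + Q}{Q + Q} = \frac{2 Q}{2 Q} = 2 Q \frac{1}{2 Q} = 1$)
$\left(v{\left(k \right)} + a{\left(-7 \right)}\right)^{2} = \left(1 + 2 i \sqrt{2}\right)^{2}$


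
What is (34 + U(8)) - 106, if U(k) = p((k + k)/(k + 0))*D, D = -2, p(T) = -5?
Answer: -62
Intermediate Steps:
U(k) = 10 (U(k) = -5*(-2) = 10)
(34 + U(8)) - 106 = (34 + 10) - 106 = 44 - 106 = -62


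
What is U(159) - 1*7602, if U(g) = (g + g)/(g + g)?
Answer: -7601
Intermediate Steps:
U(g) = 1 (U(g) = (2*g)/((2*g)) = (2*g)*(1/(2*g)) = 1)
U(159) - 1*7602 = 1 - 1*7602 = 1 - 7602 = -7601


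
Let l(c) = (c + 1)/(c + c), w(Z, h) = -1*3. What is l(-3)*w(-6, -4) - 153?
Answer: -154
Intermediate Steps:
w(Z, h) = -3
l(c) = (1 + c)/(2*c) (l(c) = (1 + c)/((2*c)) = (1 + c)*(1/(2*c)) = (1 + c)/(2*c))
l(-3)*w(-6, -4) - 153 = ((½)*(1 - 3)/(-3))*(-3) - 153 = ((½)*(-⅓)*(-2))*(-3) - 153 = (⅓)*(-3) - 153 = -1 - 153 = -154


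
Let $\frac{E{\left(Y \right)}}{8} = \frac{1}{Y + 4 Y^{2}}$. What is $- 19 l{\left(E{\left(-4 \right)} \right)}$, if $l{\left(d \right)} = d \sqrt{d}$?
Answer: $- \frac{38 \sqrt{30}}{225} \approx -0.92504$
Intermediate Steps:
$E{\left(Y \right)} = \frac{8}{Y + 4 Y^{2}}$
$l{\left(d \right)} = d^{\frac{3}{2}}$
$- 19 l{\left(E{\left(-4 \right)} \right)} = - 19 \left(\frac{8}{\left(-4\right) \left(1 + 4 \left(-4\right)\right)}\right)^{\frac{3}{2}} = - 19 \left(8 \left(- \frac{1}{4}\right) \frac{1}{1 - 16}\right)^{\frac{3}{2}} = - 19 \left(8 \left(- \frac{1}{4}\right) \frac{1}{-15}\right)^{\frac{3}{2}} = - 19 \left(8 \left(- \frac{1}{4}\right) \left(- \frac{1}{15}\right)\right)^{\frac{3}{2}} = - 19 \left(\frac{2}{15}\right)^{\frac{3}{2}} = - 19 \frac{2 \sqrt{30}}{225} = - \frac{38 \sqrt{30}}{225}$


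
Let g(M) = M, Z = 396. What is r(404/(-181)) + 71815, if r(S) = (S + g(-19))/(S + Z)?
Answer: 5118394837/71272 ≈ 71815.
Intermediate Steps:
r(S) = (-19 + S)/(396 + S) (r(S) = (S - 19)/(S + 396) = (-19 + S)/(396 + S))
r(404/(-181)) + 71815 = (-19 + 404/(-181))/(396 + 404/(-181)) + 71815 = (-19 + 404*(-1/181))/(396 + 404*(-1/181)) + 71815 = (-19 - 404/181)/(396 - 404/181) + 71815 = -3843/181/(71272/181) + 71815 = (181/71272)*(-3843/181) + 71815 = -3843/71272 + 71815 = 5118394837/71272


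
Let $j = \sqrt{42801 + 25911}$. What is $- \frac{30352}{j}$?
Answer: $- \frac{1084 \sqrt{17178}}{1227} \approx -115.79$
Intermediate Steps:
$j = 2 \sqrt{17178}$ ($j = \sqrt{68712} = 2 \sqrt{17178} \approx 262.13$)
$- \frac{30352}{j} = - \frac{30352}{2 \sqrt{17178}} = - 30352 \frac{\sqrt{17178}}{34356} = - \frac{1084 \sqrt{17178}}{1227}$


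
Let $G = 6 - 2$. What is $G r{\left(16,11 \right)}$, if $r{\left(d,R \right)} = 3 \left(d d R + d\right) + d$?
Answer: $34048$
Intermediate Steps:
$r{\left(d,R \right)} = 4 d + 3 R d^{2}$ ($r{\left(d,R \right)} = 3 \left(d^{2} R + d\right) + d = 3 \left(R d^{2} + d\right) + d = 3 \left(d + R d^{2}\right) + d = \left(3 d + 3 R d^{2}\right) + d = 4 d + 3 R d^{2}$)
$G = 4$ ($G = 6 - 2 = 4$)
$G r{\left(16,11 \right)} = 4 \cdot 16 \left(4 + 3 \cdot 11 \cdot 16\right) = 4 \cdot 16 \left(4 + 528\right) = 4 \cdot 16 \cdot 532 = 4 \cdot 8512 = 34048$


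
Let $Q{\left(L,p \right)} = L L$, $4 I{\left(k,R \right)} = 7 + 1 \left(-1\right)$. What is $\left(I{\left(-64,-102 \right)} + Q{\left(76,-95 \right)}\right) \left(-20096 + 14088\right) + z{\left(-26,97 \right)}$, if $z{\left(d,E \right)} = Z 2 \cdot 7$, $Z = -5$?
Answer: $-34711290$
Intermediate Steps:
$I{\left(k,R \right)} = \frac{3}{2}$ ($I{\left(k,R \right)} = \frac{7 + 1 \left(-1\right)}{4} = \frac{7 - 1}{4} = \frac{1}{4} \cdot 6 = \frac{3}{2}$)
$Q{\left(L,p \right)} = L^{2}$
$z{\left(d,E \right)} = -70$ ($z{\left(d,E \right)} = \left(-5\right) 2 \cdot 7 = \left(-10\right) 7 = -70$)
$\left(I{\left(-64,-102 \right)} + Q{\left(76,-95 \right)}\right) \left(-20096 + 14088\right) + z{\left(-26,97 \right)} = \left(\frac{3}{2} + 76^{2}\right) \left(-20096 + 14088\right) - 70 = \left(\frac{3}{2} + 5776\right) \left(-6008\right) - 70 = \frac{11555}{2} \left(-6008\right) - 70 = -34711220 - 70 = -34711290$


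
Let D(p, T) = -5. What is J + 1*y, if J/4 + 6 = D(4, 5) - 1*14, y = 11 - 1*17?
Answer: -106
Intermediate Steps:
y = -6 (y = 11 - 17 = -6)
J = -100 (J = -24 + 4*(-5 - 1*14) = -24 + 4*(-5 - 14) = -24 + 4*(-19) = -24 - 76 = -100)
J + 1*y = -100 + 1*(-6) = -100 - 6 = -106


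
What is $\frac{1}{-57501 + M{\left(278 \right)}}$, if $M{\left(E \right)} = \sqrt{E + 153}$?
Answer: $- \frac{57501}{3306364570} - \frac{\sqrt{431}}{3306364570} \approx -1.7397 \cdot 10^{-5}$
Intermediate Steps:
$M{\left(E \right)} = \sqrt{153 + E}$
$\frac{1}{-57501 + M{\left(278 \right)}} = \frac{1}{-57501 + \sqrt{153 + 278}} = \frac{1}{-57501 + \sqrt{431}}$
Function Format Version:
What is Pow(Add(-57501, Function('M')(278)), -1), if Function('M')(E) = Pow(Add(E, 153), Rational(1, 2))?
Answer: Add(Rational(-57501, 3306364570), Mul(Rational(-1, 3306364570), Pow(431, Rational(1, 2)))) ≈ -1.7397e-5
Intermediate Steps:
Function('M')(E) = Pow(Add(153, E), Rational(1, 2))
Pow(Add(-57501, Function('M')(278)), -1) = Pow(Add(-57501, Pow(Add(153, 278), Rational(1, 2))), -1) = Pow(Add(-57501, Pow(431, Rational(1, 2))), -1)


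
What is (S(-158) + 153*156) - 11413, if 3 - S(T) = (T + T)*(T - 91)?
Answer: -66226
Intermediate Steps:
S(T) = 3 - 2*T*(-91 + T) (S(T) = 3 - (T + T)*(T - 91) = 3 - 2*T*(-91 + T))
(S(-158) + 153*156) - 11413 = ((3 - 2*(-158)² + 182*(-158)) + 153*156) - 11413 = ((3 - 2*24964 - 28756) + 23868) - 11413 = ((3 - 49928 - 28756) + 23868) - 11413 = (-78681 + 23868) - 11413 = -54813 - 11413 = -66226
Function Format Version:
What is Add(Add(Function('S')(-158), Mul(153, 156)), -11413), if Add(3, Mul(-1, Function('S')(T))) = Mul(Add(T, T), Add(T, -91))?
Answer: -66226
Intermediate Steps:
Function('S')(T) = Add(3, Mul(-2, T, Add(-91, T))) (Function('S')(T) = Add(3, Mul(-1, Mul(Add(T, T), Add(T, -91)))) = Add(3, Mul(-1, Mul(Mul(2, T), Add(-91, T)))) = Add(3, Mul(-1, Mul(2, T, Add(-91, T)))) = Add(3, Mul(-2, T, Add(-91, T))))
Add(Add(Function('S')(-158), Mul(153, 156)), -11413) = Add(Add(Add(3, Mul(-2, Pow(-158, 2)), Mul(182, -158)), Mul(153, 156)), -11413) = Add(Add(Add(3, Mul(-2, 24964), -28756), 23868), -11413) = Add(Add(Add(3, -49928, -28756), 23868), -11413) = Add(Add(-78681, 23868), -11413) = Add(-54813, -11413) = -66226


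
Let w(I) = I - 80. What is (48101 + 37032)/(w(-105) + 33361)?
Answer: 85133/33176 ≈ 2.5661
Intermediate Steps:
w(I) = -80 + I
(48101 + 37032)/(w(-105) + 33361) = (48101 + 37032)/((-80 - 105) + 33361) = 85133/(-185 + 33361) = 85133/33176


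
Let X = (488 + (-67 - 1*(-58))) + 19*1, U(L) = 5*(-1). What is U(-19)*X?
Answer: -2490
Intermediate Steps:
U(L) = -5
X = 498 (X = (488 + (-67 + 58)) + 19 = (488 - 9) + 19 = 479 + 19 = 498)
U(-19)*X = -5*498 = -2490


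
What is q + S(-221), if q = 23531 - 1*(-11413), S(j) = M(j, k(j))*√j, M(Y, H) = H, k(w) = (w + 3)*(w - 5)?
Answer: 34944 + 49268*I*√221 ≈ 34944.0 + 7.3242e+5*I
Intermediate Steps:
k(w) = (-5 + w)*(3 + w) (k(w) = (3 + w)*(-5 + w) = (-5 + w)*(3 + w))
S(j) = √j*(-15 + j² - 2*j) (S(j) = (-15 + j² - 2*j)*√j = √j*(-15 + j² - 2*j))
q = 34944 (q = 23531 + 11413 = 34944)
q + S(-221) = 34944 + √(-221)*(-15 + (-221)² - 2*(-221)) = 34944 + (I*√221)*(-15 + 48841 + 442) = 34944 + (I*√221)*49268 = 34944 + 49268*I*√221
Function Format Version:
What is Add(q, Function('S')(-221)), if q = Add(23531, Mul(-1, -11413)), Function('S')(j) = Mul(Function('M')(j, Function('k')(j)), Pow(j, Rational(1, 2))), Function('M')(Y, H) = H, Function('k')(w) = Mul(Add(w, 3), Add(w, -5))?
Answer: Add(34944, Mul(49268, I, Pow(221, Rational(1, 2)))) ≈ Add(34944., Mul(7.3242e+5, I))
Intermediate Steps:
Function('k')(w) = Mul(Add(-5, w), Add(3, w)) (Function('k')(w) = Mul(Add(3, w), Add(-5, w)) = Mul(Add(-5, w), Add(3, w)))
Function('S')(j) = Mul(Pow(j, Rational(1, 2)), Add(-15, Pow(j, 2), Mul(-2, j))) (Function('S')(j) = Mul(Add(-15, Pow(j, 2), Mul(-2, j)), Pow(j, Rational(1, 2))) = Mul(Pow(j, Rational(1, 2)), Add(-15, Pow(j, 2), Mul(-2, j))))
q = 34944 (q = Add(23531, 11413) = 34944)
Add(q, Function('S')(-221)) = Add(34944, Mul(Pow(-221, Rational(1, 2)), Add(-15, Pow(-221, 2), Mul(-2, -221)))) = Add(34944, Mul(Mul(I, Pow(221, Rational(1, 2))), Add(-15, 48841, 442))) = Add(34944, Mul(Mul(I, Pow(221, Rational(1, 2))), 49268)) = Add(34944, Mul(49268, I, Pow(221, Rational(1, 2))))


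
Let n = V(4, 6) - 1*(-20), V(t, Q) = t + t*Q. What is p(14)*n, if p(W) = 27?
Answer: 1296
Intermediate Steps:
V(t, Q) = t + Q*t
n = 48 (n = 4*(1 + 6) - 1*(-20) = 4*7 + 20 = 28 + 20 = 48)
p(14)*n = 27*48 = 1296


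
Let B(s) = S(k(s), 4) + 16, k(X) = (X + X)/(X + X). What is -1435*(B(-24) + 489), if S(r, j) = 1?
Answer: -726110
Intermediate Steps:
k(X) = 1 (k(X) = (2*X)/((2*X)) = (2*X)*(1/(2*X)) = 1)
B(s) = 17 (B(s) = 1 + 16 = 17)
-1435*(B(-24) + 489) = -1435*(17 + 489) = -1435*506 = -726110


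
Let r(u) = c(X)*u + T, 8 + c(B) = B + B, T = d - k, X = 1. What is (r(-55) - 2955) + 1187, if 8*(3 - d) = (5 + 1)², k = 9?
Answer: -2897/2 ≈ -1448.5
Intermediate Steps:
d = -3/2 (d = 3 - (5 + 1)²/8 = 3 - ⅛*6² = 3 - ⅛*36 = 3 - 9/2 = -3/2 ≈ -1.5000)
T = -21/2 (T = -3/2 - 1*9 = -3/2 - 9 = -21/2 ≈ -10.500)
c(B) = -8 + 2*B (c(B) = -8 + (B + B) = -8 + 2*B)
r(u) = -21/2 - 6*u (r(u) = (-8 + 2*1)*u - 21/2 = (-8 + 2)*u - 21/2 = -6*u - 21/2 = -21/2 - 6*u)
(r(-55) - 2955) + 1187 = ((-21/2 - 6*(-55)) - 2955) + 1187 = ((-21/2 + 330) - 2955) + 1187 = (639/2 - 2955) + 1187 = -5271/2 + 1187 = -2897/2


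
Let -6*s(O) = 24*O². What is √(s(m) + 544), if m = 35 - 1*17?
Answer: 4*I*√47 ≈ 27.423*I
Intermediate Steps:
m = 18 (m = 35 - 17 = 18)
s(O) = -4*O²
√(s(m) + 544) = √(-4*18² + 544) = √(-4*324 + 544) = √(-1296 + 544) = √(-752) = 4*I*√47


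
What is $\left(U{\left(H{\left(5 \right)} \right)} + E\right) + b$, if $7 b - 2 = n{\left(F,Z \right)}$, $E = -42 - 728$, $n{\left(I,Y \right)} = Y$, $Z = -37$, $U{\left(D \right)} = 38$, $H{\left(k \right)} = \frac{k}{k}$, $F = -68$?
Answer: $-737$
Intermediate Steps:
$H{\left(k \right)} = 1$
$E = -770$ ($E = -42 - 728 = -770$)
$b = -5$ ($b = \frac{2}{7} + \frac{1}{7} \left(-37\right) = \frac{2}{7} - \frac{37}{7} = -5$)
$\left(U{\left(H{\left(5 \right)} \right)} + E\right) + b = \left(38 - 770\right) - 5 = -732 - 5 = -737$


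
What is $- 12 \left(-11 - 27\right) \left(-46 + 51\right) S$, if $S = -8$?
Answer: $-18240$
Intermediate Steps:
$- 12 \left(-11 - 27\right) \left(-46 + 51\right) S = - 12 \left(-11 - 27\right) \left(-46 + 51\right) \left(-8\right) = - 12 \left(\left(-38\right) 5\right) \left(-8\right) = \left(-12\right) \left(-190\right) \left(-8\right) = 2280 \left(-8\right) = -18240$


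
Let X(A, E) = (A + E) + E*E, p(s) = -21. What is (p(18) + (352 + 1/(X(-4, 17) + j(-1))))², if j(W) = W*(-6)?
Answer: 10393598601/94864 ≈ 1.0956e+5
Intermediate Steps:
j(W) = -6*W
X(A, E) = A + E + E² (X(A, E) = (A + E) + E² = A + E + E²)
(p(18) + (352 + 1/(X(-4, 17) + j(-1))))² = (-21 + (352 + 1/((-4 + 17 + 17²) - 6*(-1))))² = (-21 + (352 + 1/((-4 + 17 + 289) + 6)))² = (-21 + (352 + 1/(302 + 6)))² = (-21 + (352 + 1/308))² = (-21 + 108417/308)² = (101949/308)² = 10393598601/94864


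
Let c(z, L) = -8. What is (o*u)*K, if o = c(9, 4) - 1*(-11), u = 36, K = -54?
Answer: -5832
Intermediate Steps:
o = 3 (o = -8 - 1*(-11) = -8 + 11 = 3)
(o*u)*K = (3*36)*(-54) = 108*(-54) = -5832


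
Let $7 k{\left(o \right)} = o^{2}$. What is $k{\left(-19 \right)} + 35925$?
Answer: $\frac{251836}{7} \approx 35977.0$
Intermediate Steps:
$k{\left(o \right)} = \frac{o^{2}}{7}$
$k{\left(-19 \right)} + 35925 = \frac{\left(-19\right)^{2}}{7} + 35925 = \frac{1}{7} \cdot 361 + 35925 = \frac{361}{7} + 35925 = \frac{251836}{7}$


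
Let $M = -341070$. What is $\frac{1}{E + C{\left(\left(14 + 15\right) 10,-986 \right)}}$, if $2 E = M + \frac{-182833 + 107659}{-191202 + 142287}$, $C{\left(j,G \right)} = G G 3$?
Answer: $\frac{16305}{44774406694} \approx 3.6416 \cdot 10^{-7}$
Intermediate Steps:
$C{\left(j,G \right)} = 3 G^{2}$ ($C{\left(j,G \right)} = G^{2} \cdot 3 = 3 G^{2}$)
$E = - \frac{2780560646}{16305}$ ($E = \frac{-341070 + \frac{-182833 + 107659}{-191202 + 142287}}{2} = \frac{-341070 - \frac{75174}{-48915}}{2} = \frac{-341070 - - \frac{25058}{16305}}{2} = \frac{-341070 + \frac{25058}{16305}}{2} = \frac{1}{2} \left(- \frac{5561121292}{16305}\right) = - \frac{2780560646}{16305} \approx -1.7053 \cdot 10^{5}$)
$\frac{1}{E + C{\left(\left(14 + 15\right) 10,-986 \right)}} = \frac{1}{- \frac{2780560646}{16305} + 3 \left(-986\right)^{2}} = \frac{1}{- \frac{2780560646}{16305} + 3 \cdot 972196} = \frac{1}{- \frac{2780560646}{16305} + 2916588} = \frac{1}{\frac{44774406694}{16305}} = \frac{16305}{44774406694}$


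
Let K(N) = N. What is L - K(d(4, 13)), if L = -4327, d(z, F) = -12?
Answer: -4315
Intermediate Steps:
L - K(d(4, 13)) = -4327 - 1*(-12) = -4327 + 12 = -4315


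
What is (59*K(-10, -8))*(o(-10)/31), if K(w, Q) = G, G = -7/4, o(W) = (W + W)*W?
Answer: -20650/31 ≈ -666.13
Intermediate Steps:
o(W) = 2*W**2 (o(W) = (2*W)*W = 2*W**2)
G = -7/4 (G = -7*1/4 = -7/4 ≈ -1.7500)
K(w, Q) = -7/4
(59*K(-10, -8))*(o(-10)/31) = (59*(-7/4))*((2*(-10)**2)/31) = -413*2*100/(4*31) = -20650/31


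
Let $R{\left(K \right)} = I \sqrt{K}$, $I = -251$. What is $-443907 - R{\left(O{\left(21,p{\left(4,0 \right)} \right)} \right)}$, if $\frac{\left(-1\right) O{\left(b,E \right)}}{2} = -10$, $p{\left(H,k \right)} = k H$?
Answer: $-443907 + 502 \sqrt{5} \approx -4.4278 \cdot 10^{5}$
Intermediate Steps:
$p{\left(H,k \right)} = H k$
$O{\left(b,E \right)} = 20$ ($O{\left(b,E \right)} = \left(-2\right) \left(-10\right) = 20$)
$R{\left(K \right)} = - 251 \sqrt{K}$
$-443907 - R{\left(O{\left(21,p{\left(4,0 \right)} \right)} \right)} = -443907 - - 251 \sqrt{20} = -443907 - - 251 \cdot 2 \sqrt{5} = -443907 - - 502 \sqrt{5} = -443907 + 502 \sqrt{5}$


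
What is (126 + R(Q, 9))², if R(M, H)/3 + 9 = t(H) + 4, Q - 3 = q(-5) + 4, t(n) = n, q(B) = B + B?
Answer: 19044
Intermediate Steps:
q(B) = 2*B
Q = -3 (Q = 3 + (2*(-5) + 4) = 3 + (-10 + 4) = 3 - 6 = -3)
R(M, H) = -15 + 3*H (R(M, H) = -27 + 3*(H + 4) = -27 + 3*(4 + H) = -27 + (12 + 3*H) = -15 + 3*H)
(126 + R(Q, 9))² = (126 + (-15 + 3*9))² = (126 + (-15 + 27))² = (126 + 12)² = 138² = 19044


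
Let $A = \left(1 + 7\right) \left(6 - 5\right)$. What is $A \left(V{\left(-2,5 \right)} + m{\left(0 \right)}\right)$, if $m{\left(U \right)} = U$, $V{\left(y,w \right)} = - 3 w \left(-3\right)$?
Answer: $360$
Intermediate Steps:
$V{\left(y,w \right)} = 9 w$
$A = 8$ ($A = 8 \cdot 1 = 8$)
$A \left(V{\left(-2,5 \right)} + m{\left(0 \right)}\right) = 8 \left(9 \cdot 5 + 0\right) = 8 \left(45 + 0\right) = 8 \cdot 45 = 360$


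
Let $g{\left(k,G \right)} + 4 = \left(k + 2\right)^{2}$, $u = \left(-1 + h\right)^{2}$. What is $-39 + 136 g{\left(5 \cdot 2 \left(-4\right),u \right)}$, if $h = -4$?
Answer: $195801$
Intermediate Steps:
$u = 25$ ($u = \left(-1 - 4\right)^{2} = \left(-5\right)^{2} = 25$)
$g{\left(k,G \right)} = -4 + \left(2 + k\right)^{2}$ ($g{\left(k,G \right)} = -4 + \left(k + 2\right)^{2} = -4 + \left(2 + k\right)^{2}$)
$-39 + 136 g{\left(5 \cdot 2 \left(-4\right),u \right)} = -39 + 136 \cdot 5 \cdot 2 \left(-4\right) \left(4 + 5 \cdot 2 \left(-4\right)\right) = -39 + 136 \cdot 10 \left(-4\right) \left(4 + 10 \left(-4\right)\right) = -39 + 136 \left(- 40 \left(4 - 40\right)\right) = -39 + 136 \left(\left(-40\right) \left(-36\right)\right) = -39 + 136 \cdot 1440 = -39 + 195840 = 195801$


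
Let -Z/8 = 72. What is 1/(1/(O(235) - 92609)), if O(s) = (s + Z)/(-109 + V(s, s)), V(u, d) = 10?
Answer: -833450/9 ≈ -92606.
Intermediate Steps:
Z = -576 (Z = -8*72 = -576)
O(s) = 64/11 - s/99 (O(s) = (s - 576)/(-109 + 10) = (-576 + s)/(-99) = (-576 + s)*(-1/99) = 64/11 - s/99)
1/(1/(O(235) - 92609)) = 1/(1/((64/11 - 1/99*235) - 92609)) = 1/(1/((64/11 - 235/99) - 92609)) = 1/(1/(31/9 - 92609)) = 1/(1/(-833450/9)) = 1/(-9/833450) = -833450/9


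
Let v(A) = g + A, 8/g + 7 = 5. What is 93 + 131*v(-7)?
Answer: -1348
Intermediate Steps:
g = -4 (g = 8/(-7 + 5) = 8/(-2) = 8*(-½) = -4)
v(A) = -4 + A
93 + 131*v(-7) = 93 + 131*(-4 - 7) = 93 + 131*(-11) = 93 - 1441 = -1348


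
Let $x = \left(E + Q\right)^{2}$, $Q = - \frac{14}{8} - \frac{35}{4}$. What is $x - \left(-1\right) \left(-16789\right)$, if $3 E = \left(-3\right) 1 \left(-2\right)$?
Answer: $- \frac{66867}{4} \approx -16717.0$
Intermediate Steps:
$E = 2$ ($E = \frac{\left(-3\right) 1 \left(-2\right)}{3} = \frac{\left(-3\right) \left(-2\right)}{3} = \frac{1}{3} \cdot 6 = 2$)
$Q = - \frac{21}{2}$ ($Q = \left(-14\right) \frac{1}{8} - \frac{35}{4} = - \frac{7}{4} - \frac{35}{4} = - \frac{21}{2} \approx -10.5$)
$x = \frac{289}{4}$ ($x = \left(2 - \frac{21}{2}\right)^{2} = \left(- \frac{17}{2}\right)^{2} = \frac{289}{4} \approx 72.25$)
$x - \left(-1\right) \left(-16789\right) = \frac{289}{4} - \left(-1\right) \left(-16789\right) = \frac{289}{4} - 16789 = - \frac{66867}{4}$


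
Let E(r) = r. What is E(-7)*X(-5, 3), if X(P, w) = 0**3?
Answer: 0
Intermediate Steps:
X(P, w) = 0
E(-7)*X(-5, 3) = -7*0 = 0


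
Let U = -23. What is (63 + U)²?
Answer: 1600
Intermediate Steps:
(63 + U)² = (63 - 23)² = 40² = 1600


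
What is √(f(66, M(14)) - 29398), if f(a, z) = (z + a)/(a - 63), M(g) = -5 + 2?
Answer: I*√29377 ≈ 171.4*I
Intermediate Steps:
M(g) = -3
f(a, z) = (a + z)/(-63 + a)
√(f(66, M(14)) - 29398) = √((66 - 3)/(-63 + 66) - 29398) = √(63/3 - 29398) = √((⅓)*63 - 29398) = √(21 - 29398) = √(-29377) = I*√29377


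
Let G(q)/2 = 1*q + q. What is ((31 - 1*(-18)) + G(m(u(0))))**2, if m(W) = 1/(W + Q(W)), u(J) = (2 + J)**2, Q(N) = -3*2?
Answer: 2209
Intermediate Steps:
Q(N) = -6
m(W) = 1/(-6 + W) (m(W) = 1/(W - 6) = 1/(-6 + W))
G(q) = 4*q (G(q) = 2*(1*q + q) = 2*(q + q) = 2*(2*q) = 4*q)
((31 - 1*(-18)) + G(m(u(0))))**2 = ((31 - 1*(-18)) + 4/(-6 + (2 + 0)**2))**2 = ((31 + 18) + 4/(-6 + 2**2))**2 = (49 + 4/(-6 + 4))**2 = (49 + 4/(-2))**2 = (49 + 4*(-1/2))**2 = (49 - 2)**2 = 47**2 = 2209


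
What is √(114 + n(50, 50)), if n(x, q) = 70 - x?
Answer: √134 ≈ 11.576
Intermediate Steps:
√(114 + n(50, 50)) = √(114 + (70 - 1*50)) = √(114 + (70 - 50)) = √(114 + 20) = √134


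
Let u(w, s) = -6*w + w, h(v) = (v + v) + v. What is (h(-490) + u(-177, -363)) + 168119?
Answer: 167534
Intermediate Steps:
h(v) = 3*v (h(v) = 2*v + v = 3*v)
u(w, s) = -5*w
(h(-490) + u(-177, -363)) + 168119 = (3*(-490) - 5*(-177)) + 168119 = (-1470 + 885) + 168119 = -585 + 168119 = 167534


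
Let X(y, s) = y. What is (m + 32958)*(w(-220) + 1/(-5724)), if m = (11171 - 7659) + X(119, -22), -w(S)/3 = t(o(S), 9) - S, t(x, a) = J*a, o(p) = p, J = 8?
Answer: -183465478525/5724 ≈ -3.2052e+7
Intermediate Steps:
t(x, a) = 8*a
w(S) = -216 + 3*S (w(S) = -3*(8*9 - S) = -3*(72 - S) = -216 + 3*S)
m = 3631 (m = (11171 - 7659) + 119 = 3512 + 119 = 3631)
(m + 32958)*(w(-220) + 1/(-5724)) = (3631 + 32958)*((-216 + 3*(-220)) + 1/(-5724)) = 36589*((-216 - 660) - 1/5724) = 36589*(-876 - 1/5724) = 36589*(-5014225/5724) = -183465478525/5724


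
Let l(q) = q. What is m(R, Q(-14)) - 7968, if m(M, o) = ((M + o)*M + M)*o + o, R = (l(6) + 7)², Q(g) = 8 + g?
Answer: -174270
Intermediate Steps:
R = 169 (R = (6 + 7)² = 13² = 169)
m(M, o) = o + o*(M + M*(M + o)) (m(M, o) = (M*(M + o) + M)*o + o = (M + M*(M + o))*o + o = o*(M + M*(M + o)) + o = o + o*(M + M*(M + o)))
m(R, Q(-14)) - 7968 = (8 - 14)*(1 + 169 + 169² + 169*(8 - 14)) - 7968 = -6*(1 + 169 + 28561 + 169*(-6)) - 7968 = -6*(1 + 169 + 28561 - 1014) - 7968 = -6*27717 - 7968 = -166302 - 7968 = -174270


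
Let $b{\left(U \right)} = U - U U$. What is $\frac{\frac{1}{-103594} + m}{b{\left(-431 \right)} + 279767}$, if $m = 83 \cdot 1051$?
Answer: $\frac{9036815401}{9693808550} \approx 0.93223$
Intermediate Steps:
$b{\left(U \right)} = U - U^{2}$
$m = 87233$
$\frac{\frac{1}{-103594} + m}{b{\left(-431 \right)} + 279767} = \frac{\frac{1}{-103594} + 87233}{- 431 \left(1 - -431\right) + 279767} = \frac{- \frac{1}{103594} + 87233}{- 431 \left(1 + 431\right) + 279767} = \frac{9036815401}{103594 \left(\left(-431\right) 432 + 279767\right)} = \frac{9036815401}{103594 \left(-186192 + 279767\right)} = \frac{9036815401}{103594 \cdot 93575} = \frac{9036815401}{103594} \cdot \frac{1}{93575} = \frac{9036815401}{9693808550}$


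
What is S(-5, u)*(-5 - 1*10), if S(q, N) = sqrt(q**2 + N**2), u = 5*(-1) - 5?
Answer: -75*sqrt(5) ≈ -167.71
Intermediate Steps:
u = -10 (u = -5 - 5 = -10)
S(q, N) = sqrt(N**2 + q**2)
S(-5, u)*(-5 - 1*10) = sqrt((-10)**2 + (-5)**2)*(-5 - 1*10) = sqrt(100 + 25)*(-5 - 10) = sqrt(125)*(-15) = (5*sqrt(5))*(-15) = -75*sqrt(5)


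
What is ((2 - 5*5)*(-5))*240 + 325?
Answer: 27925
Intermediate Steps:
((2 - 5*5)*(-5))*240 + 325 = ((2 - 25)*(-5))*240 + 325 = -23*(-5)*240 + 325 = 115*240 + 325 = 27600 + 325 = 27925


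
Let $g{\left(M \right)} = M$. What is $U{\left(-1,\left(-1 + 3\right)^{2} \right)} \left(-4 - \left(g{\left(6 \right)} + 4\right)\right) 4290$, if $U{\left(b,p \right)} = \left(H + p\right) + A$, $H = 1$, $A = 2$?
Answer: $-420420$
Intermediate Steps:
$U{\left(b,p \right)} = 3 + p$ ($U{\left(b,p \right)} = \left(1 + p\right) + 2 = 3 + p$)
$U{\left(-1,\left(-1 + 3\right)^{2} \right)} \left(-4 - \left(g{\left(6 \right)} + 4\right)\right) 4290 = \left(3 + \left(-1 + 3\right)^{2}\right) \left(-4 - \left(6 + 4\right)\right) 4290 = \left(3 + 2^{2}\right) \left(-4 - 10\right) 4290 = \left(3 + 4\right) \left(-4 - 10\right) 4290 = 7 \left(-14\right) 4290 = \left(-98\right) 4290 = -420420$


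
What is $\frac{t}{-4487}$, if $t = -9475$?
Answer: $\frac{9475}{4487} \approx 2.1117$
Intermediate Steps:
$\frac{t}{-4487} = - \frac{9475}{-4487} = \left(-9475\right) \left(- \frac{1}{4487}\right) = \frac{9475}{4487}$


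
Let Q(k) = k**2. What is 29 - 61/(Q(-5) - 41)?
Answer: 525/16 ≈ 32.813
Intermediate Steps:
29 - 61/(Q(-5) - 41) = 29 - 61/((-5)**2 - 41) = 29 - 61/(25 - 41) = 29 - 61/(-16) = 29 - 1/16*(-61) = 29 + 61/16 = 525/16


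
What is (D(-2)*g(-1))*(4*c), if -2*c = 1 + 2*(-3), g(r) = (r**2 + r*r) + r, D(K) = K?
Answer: -20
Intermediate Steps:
g(r) = r + 2*r**2 (g(r) = (r**2 + r**2) + r = 2*r**2 + r = r + 2*r**2)
c = 5/2 (c = -(1 + 2*(-3))/2 = -(1 - 6)/2 = -1/2*(-5) = 5/2 ≈ 2.5000)
(D(-2)*g(-1))*(4*c) = (-(-2)*(1 + 2*(-1)))*(4*(5/2)) = -(-2)*(1 - 2)*10 = -(-2)*(-1)*10 = -2*1*10 = -2*10 = -20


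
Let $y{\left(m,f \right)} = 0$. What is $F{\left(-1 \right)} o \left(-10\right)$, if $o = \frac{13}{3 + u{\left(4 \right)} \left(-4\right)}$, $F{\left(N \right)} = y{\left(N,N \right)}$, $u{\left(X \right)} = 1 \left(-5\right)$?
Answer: $0$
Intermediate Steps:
$u{\left(X \right)} = -5$
$F{\left(N \right)} = 0$
$o = \frac{13}{23}$ ($o = \frac{13}{3 - -20} = \frac{13}{3 + 20} = \frac{13}{23} \approx 0.56522$)
$F{\left(-1 \right)} o \left(-10\right) = 0 \cdot \frac{13}{23} \left(-10\right) = 0 \left(-10\right) = 0$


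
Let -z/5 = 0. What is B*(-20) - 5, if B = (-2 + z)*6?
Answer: 235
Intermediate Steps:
z = 0 (z = -5*0 = 0)
B = -12 (B = (-2 + 0)*6 = -2*6 = -12)
B*(-20) - 5 = -12*(-20) - 5 = 240 - 5 = 235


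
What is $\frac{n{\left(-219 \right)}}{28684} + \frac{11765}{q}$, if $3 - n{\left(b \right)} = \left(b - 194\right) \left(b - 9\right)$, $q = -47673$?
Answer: $- \frac{4826404613}{1367452332} \approx -3.5295$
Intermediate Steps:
$n{\left(b \right)} = 3 - \left(-194 + b\right) \left(-9 + b\right)$ ($n{\left(b \right)} = 3 - \left(b - 194\right) \left(b - 9\right) = 3 - \left(-194 + b\right) \left(-9 + b\right)$)
$\frac{n{\left(-219 \right)}}{28684} + \frac{11765}{q} = \frac{-1743 - \left(-219\right)^{2} + 203 \left(-219\right)}{28684} + \frac{11765}{-47673} = \left(-1743 - 47961 - 44457\right) \frac{1}{28684} + 11765 \left(- \frac{1}{47673}\right) = \left(-1743 - 47961 - 44457\right) \frac{1}{28684} - \frac{11765}{47673} = \left(-94161\right) \frac{1}{28684} - \frac{11765}{47673} = - \frac{94161}{28684} - \frac{11765}{47673} = - \frac{4826404613}{1367452332}$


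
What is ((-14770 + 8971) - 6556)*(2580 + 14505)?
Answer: -211085175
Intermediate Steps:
((-14770 + 8971) - 6556)*(2580 + 14505) = (-5799 - 6556)*17085 = -12355*17085 = -211085175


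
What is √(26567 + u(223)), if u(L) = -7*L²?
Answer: 32*I*√314 ≈ 567.04*I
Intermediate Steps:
√(26567 + u(223)) = √(26567 - 7*223²) = √(26567 - 7*49729) = √(26567 - 348103) = √(-321536) = 32*I*√314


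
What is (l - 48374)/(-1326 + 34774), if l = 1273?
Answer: -1273/904 ≈ -1.4082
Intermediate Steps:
(l - 48374)/(-1326 + 34774) = (1273 - 48374)/(-1326 + 34774) = -47101/33448 = -47101*1/33448 = -1273/904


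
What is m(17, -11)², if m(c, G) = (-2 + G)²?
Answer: 28561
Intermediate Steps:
m(17, -11)² = ((-2 - 11)²)² = ((-13)²)² = 169² = 28561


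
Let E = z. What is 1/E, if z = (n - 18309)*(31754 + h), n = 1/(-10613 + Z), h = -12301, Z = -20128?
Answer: -30741/10948867577410 ≈ -2.8077e-9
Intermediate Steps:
n = -1/30741 (n = 1/(-10613 - 20128) = 1/(-30741) = -1/30741 ≈ -3.2530e-5)
z = -10948867577410/30741 (z = (-1/30741 - 18309)*(31754 - 12301) = -562836970/30741*19453 = -10948867577410/30741 ≈ -3.5617e+8)
E = -10948867577410/30741 ≈ -3.5617e+8
1/E = 1/(-10948867577410/30741) = -30741/10948867577410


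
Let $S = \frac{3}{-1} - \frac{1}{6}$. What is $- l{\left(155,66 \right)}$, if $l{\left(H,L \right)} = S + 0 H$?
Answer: $\frac{19}{6} \approx 3.1667$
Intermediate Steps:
$S = - \frac{19}{6}$ ($S = 3 \left(-1\right) - \frac{1}{6} = -3 - \frac{1}{6} = - \frac{19}{6} \approx -3.1667$)
$l{\left(H,L \right)} = - \frac{19}{6}$ ($l{\left(H,L \right)} = - \frac{19}{6} + 0 H = - \frac{19}{6} + 0 = - \frac{19}{6}$)
$- l{\left(155,66 \right)} = \left(-1\right) \left(- \frac{19}{6}\right) = \frac{19}{6}$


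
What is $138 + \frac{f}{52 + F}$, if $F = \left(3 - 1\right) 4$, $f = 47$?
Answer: $\frac{8327}{60} \approx 138.78$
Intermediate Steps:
$F = 8$ ($F = 2 \cdot 4 = 8$)
$138 + \frac{f}{52 + F} = 138 + \frac{47}{52 + 8} = 138 + \frac{47}{60} = \frac{8327}{60}$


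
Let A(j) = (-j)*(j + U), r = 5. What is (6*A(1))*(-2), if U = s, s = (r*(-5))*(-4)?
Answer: 1212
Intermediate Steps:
s = 100 (s = (5*(-5))*(-4) = -25*(-4) = 100)
U = 100
A(j) = -j*(100 + j) (A(j) = (-j)*(j + 100) = (-j)*(100 + j) = -j*(100 + j))
(6*A(1))*(-2) = (6*(-1*1*(100 + 1)))*(-2) = (6*(-1*1*101))*(-2) = (6*(-101))*(-2) = -606*(-2) = 1212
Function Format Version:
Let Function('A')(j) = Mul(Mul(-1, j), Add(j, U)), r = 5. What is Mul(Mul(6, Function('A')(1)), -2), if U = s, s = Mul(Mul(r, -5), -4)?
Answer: 1212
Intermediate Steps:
s = 100 (s = Mul(Mul(5, -5), -4) = Mul(-25, -4) = 100)
U = 100
Function('A')(j) = Mul(-1, j, Add(100, j)) (Function('A')(j) = Mul(Mul(-1, j), Add(j, 100)) = Mul(Mul(-1, j), Add(100, j)) = Mul(-1, j, Add(100, j)))
Mul(Mul(6, Function('A')(1)), -2) = Mul(Mul(6, Mul(-1, 1, Add(100, 1))), -2) = Mul(Mul(6, Mul(-1, 1, 101)), -2) = Mul(Mul(6, -101), -2) = Mul(-606, -2) = 1212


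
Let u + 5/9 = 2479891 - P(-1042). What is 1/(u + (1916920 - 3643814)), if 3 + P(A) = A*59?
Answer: 9/7330297 ≈ 1.2278e-6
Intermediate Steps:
P(A) = -3 + 59*A (P(A) = -3 + A*59 = -3 + 59*A)
u = 22872343/9 (u = -5/9 + (2479891 - (-3 + 59*(-1042))) = -5/9 + (2479891 - (-3 - 61478)) = -5/9 + (2479891 - 1*(-61481)) = -5/9 + (2479891 + 61481) = -5/9 + 2541372 = 22872343/9 ≈ 2.5414e+6)
1/(u + (1916920 - 3643814)) = 1/(22872343/9 + (1916920 - 3643814)) = 1/(22872343/9 - 1726894) = 1/(7330297/9) = 9/7330297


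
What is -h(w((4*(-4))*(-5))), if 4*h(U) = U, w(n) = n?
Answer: -20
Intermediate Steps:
h(U) = U/4
-h(w((4*(-4))*(-5))) = -(4*(-4))*(-5)/4 = -(-16*(-5))/4 = -80/4 = -1*20 = -20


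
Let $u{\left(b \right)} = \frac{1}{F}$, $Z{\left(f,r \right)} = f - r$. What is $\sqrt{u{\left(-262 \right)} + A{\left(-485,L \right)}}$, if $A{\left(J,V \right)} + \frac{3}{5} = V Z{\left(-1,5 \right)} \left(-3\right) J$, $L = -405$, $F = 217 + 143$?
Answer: $\frac{\sqrt{509133514}}{12} \approx 1880.3$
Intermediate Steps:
$F = 360$
$u{\left(b \right)} = \frac{1}{360}$
$A{\left(J,V \right)} = - \frac{3}{5} + 18 J V$ ($A{\left(J,V \right)} = - \frac{3}{5} + V \left(-1 - 5\right) \left(-3\right) J = - \frac{3}{5} + V \left(-6\right) \left(-3\right) J = - \frac{3}{5} + - 6 V \left(-3\right) J = - \frac{3}{5} + 18 V J = - \frac{3}{5} + 18 J V$)
$\sqrt{u{\left(-262 \right)} + A{\left(-485,L \right)}} = \sqrt{\frac{1}{360} - \left(\frac{3}{5} + 8730 \left(-405\right)\right)} = \sqrt{\frac{1}{360} + \left(- \frac{3}{5} + 3535650\right)} = \sqrt{\frac{1}{360} + \frac{17678247}{5}} = \sqrt{\frac{254566757}{72}} = \frac{\sqrt{509133514}}{12}$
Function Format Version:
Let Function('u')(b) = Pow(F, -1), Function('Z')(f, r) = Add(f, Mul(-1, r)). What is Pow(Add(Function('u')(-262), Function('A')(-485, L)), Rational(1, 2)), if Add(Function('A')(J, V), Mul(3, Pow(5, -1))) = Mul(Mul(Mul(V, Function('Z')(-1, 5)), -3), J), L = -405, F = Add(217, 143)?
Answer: Mul(Rational(1, 12), Pow(509133514, Rational(1, 2))) ≈ 1880.3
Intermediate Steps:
F = 360
Function('u')(b) = Rational(1, 360) (Function('u')(b) = Pow(360, -1) = Rational(1, 360))
Function('A')(J, V) = Add(Rational(-3, 5), Mul(18, J, V)) (Function('A')(J, V) = Add(Rational(-3, 5), Mul(Mul(Mul(V, Add(-1, Mul(-1, 5))), -3), J)) = Add(Rational(-3, 5), Mul(Mul(Mul(V, Add(-1, -5)), -3), J)) = Add(Rational(-3, 5), Mul(Mul(Mul(V, -6), -3), J)) = Add(Rational(-3, 5), Mul(Mul(Mul(-6, V), -3), J)) = Add(Rational(-3, 5), Mul(Mul(18, V), J)) = Add(Rational(-3, 5), Mul(18, J, V)))
Pow(Add(Function('u')(-262), Function('A')(-485, L)), Rational(1, 2)) = Pow(Add(Rational(1, 360), Add(Rational(-3, 5), Mul(18, -485, -405))), Rational(1, 2)) = Pow(Add(Rational(1, 360), Add(Rational(-3, 5), 3535650)), Rational(1, 2)) = Pow(Add(Rational(1, 360), Rational(17678247, 5)), Rational(1, 2)) = Pow(Rational(254566757, 72), Rational(1, 2)) = Mul(Rational(1, 12), Pow(509133514, Rational(1, 2)))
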